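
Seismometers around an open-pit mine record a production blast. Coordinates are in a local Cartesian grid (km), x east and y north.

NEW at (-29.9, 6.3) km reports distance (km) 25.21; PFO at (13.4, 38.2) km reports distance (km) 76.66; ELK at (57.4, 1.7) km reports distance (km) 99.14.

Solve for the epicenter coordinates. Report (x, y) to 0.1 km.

x ≈ -40.0 km, y ≈ -16.8 km

Circle about each station: (x + 29.9)² + (y − 6.3)² = 25.21²; (x − 13.4)² + (y − 38.2)² = 76.66²; (x − 57.4)² + (y − 1.7)² = 99.14².
Subtracting the NEW equation from the PFO and ELK equations removes the quadratic terms:
86.6 x + 63.8 y = -4536.11
174.6 x − 9.2 y = -6829.25
Solving the 2×2 system: x ≈ -40.0, y ≈ -16.8 km.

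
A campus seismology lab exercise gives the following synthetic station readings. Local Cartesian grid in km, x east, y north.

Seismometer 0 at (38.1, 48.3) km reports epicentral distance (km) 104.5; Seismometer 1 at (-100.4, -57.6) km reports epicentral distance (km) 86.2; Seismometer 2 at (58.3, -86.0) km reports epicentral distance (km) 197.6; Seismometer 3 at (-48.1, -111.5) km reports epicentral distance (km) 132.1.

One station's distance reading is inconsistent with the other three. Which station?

Seismometer 2

Solve using three stations at a time. Using Seismometer 0, Seismometer 1, Seismometer 3 (subtract circle equations pairwise → linear system) gives (x, y) ≈ (-62.5, 19.8).
Distances from that point to each station vs reported:
  Seismometer 0: calculated 104.5 vs reported 104.5 → residual 0.0 km
  Seismometer 1: calculated 86.2 vs reported 86.2 → residual 0.0 km
  Seismometer 2: calculated 160.6 vs reported 197.6 → residual 37.0 km
  Seismometer 3: calculated 132.1 vs reported 132.1 → residual 0.0 km
Seismometer 0, Seismometer 1, Seismometer 3 are mutually consistent (residuals ≈ 0); Seismometer 2 is off by 37.0 km.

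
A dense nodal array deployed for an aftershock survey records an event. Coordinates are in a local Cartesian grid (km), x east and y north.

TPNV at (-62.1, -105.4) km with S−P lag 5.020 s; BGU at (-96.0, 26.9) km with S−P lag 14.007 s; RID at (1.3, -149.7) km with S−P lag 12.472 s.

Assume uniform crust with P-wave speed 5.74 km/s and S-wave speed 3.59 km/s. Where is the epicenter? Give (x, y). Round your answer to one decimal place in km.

(-110.2, -106.6)

Distance from S−P lag: d = Δt · v_P v_S / (v_P − v_S) = Δt · (5.74·3.59)/(5.74−3.59) ≈ 9.5845·Δt.
So d_TPNV = 48.11, d_BGU = 134.25, d_RID = 119.54 km.
Circle about each station: (x + 62.1)² + (y + 105.4)² = 48.11²; (x + 96.0)² + (y − 26.9)² = 134.25²; (x − 1.3)² + (y + 149.7)² = 119.54².
Subtracting pairs of circle equations eliminates x²+y² and gives linear equations (the radical axes):
-67.8 x + 264.6 y = -20734.45
126.8 x − 88.6 y = -4529.03
Solving the 2×2 system: x ≈ -110.2, y ≈ -106.6 km.
Check against TPNV (with the unrounded x, y): √((x + 62.1)²+(y + 105.4)²) = 48.12 ≈ 48.11 km. ✓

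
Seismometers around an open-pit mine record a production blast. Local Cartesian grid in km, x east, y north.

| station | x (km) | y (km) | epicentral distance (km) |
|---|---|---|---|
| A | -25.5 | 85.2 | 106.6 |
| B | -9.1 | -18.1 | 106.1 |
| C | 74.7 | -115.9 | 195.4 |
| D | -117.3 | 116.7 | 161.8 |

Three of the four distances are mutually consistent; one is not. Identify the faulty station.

Solve using three stations at a time. Using B, C, D (subtract circle equations pairwise → linear system) gives (x, y) ≈ (39.4, 76.3).
Distances from that point to each station vs reported:
  A: calculated 65.5 vs reported 106.6 → residual 41.1 km
  B: calculated 106.2 vs reported 106.1 → residual 0.1 km
  C: calculated 195.4 vs reported 195.4 → residual 0.0 km
  D: calculated 161.9 vs reported 161.8 → residual 0.1 km
B, C, D are mutually consistent (residuals ≈ 0); A is off by 41.1 km.

A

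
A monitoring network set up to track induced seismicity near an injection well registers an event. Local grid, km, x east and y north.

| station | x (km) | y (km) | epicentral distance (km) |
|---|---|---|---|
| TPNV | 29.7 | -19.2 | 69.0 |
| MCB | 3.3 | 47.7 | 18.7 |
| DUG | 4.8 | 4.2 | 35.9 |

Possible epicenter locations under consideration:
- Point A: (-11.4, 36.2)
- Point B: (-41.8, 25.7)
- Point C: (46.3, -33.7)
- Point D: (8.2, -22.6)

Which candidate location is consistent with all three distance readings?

Point A

For each candidate, compare |candidate − station| to the reported distance:
Point A: residuals TPNV 0.0, MCB 0.0, DUG 0.0 → max 0.0 km
Point B: residuals TPNV 15.4, MCB 31.5, DUG 15.4 → max 31.5 km
Point C: residuals TPNV 47.0, MCB 73.4, DUG 20.3 → max 73.4 km
Point D: residuals TPNV 47.2, MCB 51.8, DUG 8.9 → max 51.8 km
Only Point A has all residuals ≈ 0.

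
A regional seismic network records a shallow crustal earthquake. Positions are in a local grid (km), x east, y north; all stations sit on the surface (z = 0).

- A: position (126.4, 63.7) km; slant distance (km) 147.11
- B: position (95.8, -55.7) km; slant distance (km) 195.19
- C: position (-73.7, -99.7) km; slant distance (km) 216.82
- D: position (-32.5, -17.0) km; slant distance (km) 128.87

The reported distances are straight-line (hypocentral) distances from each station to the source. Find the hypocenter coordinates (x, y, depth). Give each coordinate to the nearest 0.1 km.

x ≈ -9.8 km, y ≈ 103.9 km, depth ≈ 38.4 km

Each station gives a sphere (x−x_i)² + (y−y_i)² + z² = d_i² (stations at z=0).
Subtracting the A sphere from B and C: z² cancels, leaving linear equations in x and y:
-61.2 x − 238.8 y = -24212.30
-400.2 x − 326.8 y = -30032.43
Solving: x ≈ -9.804, y ≈ 103.904 km (keep extra digits for the depth step; rounded: -9.8, 103.9).
Then from the A sphere: z² = 147.11² − (x − 126.4)² − (y − 63.7)² with x = -9.804, y = 103.904, so z ≈ 38.386 ≈ 38.4 km.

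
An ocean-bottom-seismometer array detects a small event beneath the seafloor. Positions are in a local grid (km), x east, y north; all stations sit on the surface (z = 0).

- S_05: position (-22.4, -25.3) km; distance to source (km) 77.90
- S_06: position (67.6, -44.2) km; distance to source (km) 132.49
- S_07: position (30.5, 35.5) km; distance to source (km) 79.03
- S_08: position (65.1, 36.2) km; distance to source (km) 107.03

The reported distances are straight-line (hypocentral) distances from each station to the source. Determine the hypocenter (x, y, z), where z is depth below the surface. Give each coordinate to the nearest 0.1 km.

Each station gives a sphere (x−x_i)² + (y−y_i)² + z² = d_i² (stations at z=0).
Subtracting the S_05 sphere from S_06 and S_07: z² cancels, leaving linear equations in x and y:
180.0 x − 37.8 y = -6103.64
105.8 x + 121.6 y = 871.32
Solving: x ≈ -27.398, y ≈ 31.004 km (keep extra digits for the depth step; rounded: -27.4, 31.0).
Then from the S_05 sphere: z² = 77.90² − (x + 22.4)² − (y + 25.3)² with x = -27.398, y = 31.004, so z ≈ 53.603 ≈ 53.6 km.

(-27.4, 31.0, 53.6)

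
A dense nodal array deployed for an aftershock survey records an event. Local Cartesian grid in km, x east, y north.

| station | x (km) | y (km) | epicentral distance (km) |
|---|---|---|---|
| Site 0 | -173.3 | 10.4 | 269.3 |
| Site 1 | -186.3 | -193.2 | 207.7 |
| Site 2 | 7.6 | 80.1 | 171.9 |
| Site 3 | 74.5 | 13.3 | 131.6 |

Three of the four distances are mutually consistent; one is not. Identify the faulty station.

Solve using three stations at a time. Using Site 1, Site 2, Site 3 (subtract circle equations pairwise → linear system) gives (x, y) ≈ (-5.3, -91.3).
Distances from that point to each station vs reported:
  Site 0: calculated 196.4 vs reported 269.3 → residual 72.9 km
  Site 1: calculated 207.7 vs reported 207.7 → residual 0.0 km
  Site 2: calculated 171.9 vs reported 171.9 → residual 0.0 km
  Site 3: calculated 131.6 vs reported 131.6 → residual 0.0 km
Site 1, Site 2, Site 3 are mutually consistent (residuals ≈ 0); Site 0 is off by 72.9 km.

Site 0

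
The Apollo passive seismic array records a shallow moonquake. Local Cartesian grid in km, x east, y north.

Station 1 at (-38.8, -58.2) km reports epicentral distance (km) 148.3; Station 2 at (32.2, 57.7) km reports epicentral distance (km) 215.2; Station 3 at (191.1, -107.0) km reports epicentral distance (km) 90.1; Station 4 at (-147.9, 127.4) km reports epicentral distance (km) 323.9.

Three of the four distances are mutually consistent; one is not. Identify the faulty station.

Solve using three stations at a time. Using Station 1, Station 3, Station 4 (subtract circle equations pairwise → linear system) gives (x, y) ≈ (109.0, -69.8).
Distances from that point to each station vs reported:
  Station 1: calculated 148.3 vs reported 148.3 → residual 0.0 km
  Station 2: calculated 148.9 vs reported 215.2 → residual 66.3 km
  Station 3: calculated 90.1 vs reported 90.1 → residual 0.0 km
  Station 4: calculated 323.9 vs reported 323.9 → residual 0.0 km
Station 1, Station 3, Station 4 are mutually consistent (residuals ≈ 0); Station 2 is off by 66.3 km.

Station 2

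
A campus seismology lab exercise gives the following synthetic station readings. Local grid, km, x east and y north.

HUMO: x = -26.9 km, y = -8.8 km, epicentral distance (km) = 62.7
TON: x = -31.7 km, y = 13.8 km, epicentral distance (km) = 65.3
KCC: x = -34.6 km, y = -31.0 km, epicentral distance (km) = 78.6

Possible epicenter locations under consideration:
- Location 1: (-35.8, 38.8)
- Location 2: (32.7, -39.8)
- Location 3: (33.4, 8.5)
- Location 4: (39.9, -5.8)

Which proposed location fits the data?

For each candidate, compare |candidate − station| to the reported distance:
Location 1: residuals HUMO 14.3, TON 40.0, KCC 8.8 → max 40.0 km
Location 2: residuals HUMO 4.5, TON 18.5, KCC 10.7 → max 18.5 km
Location 3: residuals HUMO 0.0, TON 0.0, KCC 0.0 → max 0.0 km
Location 4: residuals HUMO 4.2, TON 8.9, KCC 0.0 → max 8.9 km
Only Location 3 has all residuals ≈ 0.

Location 3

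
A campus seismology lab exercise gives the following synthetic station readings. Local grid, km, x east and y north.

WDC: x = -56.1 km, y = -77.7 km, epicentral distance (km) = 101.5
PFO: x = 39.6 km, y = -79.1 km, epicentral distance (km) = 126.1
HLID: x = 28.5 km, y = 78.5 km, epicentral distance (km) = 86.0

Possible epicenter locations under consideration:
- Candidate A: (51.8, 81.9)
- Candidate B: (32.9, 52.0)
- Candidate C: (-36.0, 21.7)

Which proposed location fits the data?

For each candidate, compare |candidate − station| to the reported distance:
Candidate A: residuals WDC 91.2, PFO 35.4, HLID 62.5 → max 91.2 km
Candidate B: residuals WDC 55.8, PFO 5.2, HLID 59.1 → max 59.1 km
Candidate C: residuals WDC 0.1, PFO 0.1, HLID 0.1 → max 0.1 km
Only Candidate C has all residuals ≈ 0.

Candidate C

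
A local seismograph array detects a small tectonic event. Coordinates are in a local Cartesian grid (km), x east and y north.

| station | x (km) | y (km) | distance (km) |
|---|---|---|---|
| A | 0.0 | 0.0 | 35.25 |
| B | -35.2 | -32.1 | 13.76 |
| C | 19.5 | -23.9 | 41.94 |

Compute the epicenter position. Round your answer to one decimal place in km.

Circle about each station: x² + y² = 35.25²; (x + 35.2)² + (y + 32.1)² = 13.76²; (x − 19.5)² + (y + 23.9)² = 41.94².
Subtracting pairs of circle equations eliminates x²+y² and gives linear equations (the radical axes):
-70.4 x − 64.2 y = 3322.67
39.0 x − 47.8 y = 435.06
Solving the 2×2 system: x ≈ -22.3, y ≈ -27.3 km.
Check against A (with the unrounded x, y): √(x²+y²) = 35.25 ≈ 35.25 km. ✓

(-22.3, -27.3)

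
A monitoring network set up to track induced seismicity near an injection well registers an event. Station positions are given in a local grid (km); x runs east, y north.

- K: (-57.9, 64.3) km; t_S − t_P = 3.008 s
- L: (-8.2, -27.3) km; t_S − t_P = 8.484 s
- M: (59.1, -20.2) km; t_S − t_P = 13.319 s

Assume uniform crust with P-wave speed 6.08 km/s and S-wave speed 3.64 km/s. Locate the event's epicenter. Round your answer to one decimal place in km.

x ≈ -45.7 km, y ≈ 39.9 km

Distance from S−P lag: d = Δt · v_P v_S / (v_P − v_S) = Δt · (6.08·3.64)/(6.08−3.64) ≈ 9.0702·Δt.
So d_K = 27.28, d_L = 76.95, d_M = 120.81 km.
Circle about each station: (x + 57.9)² + (y − 64.3)² = 27.28²; (x + 8.2)² + (y + 27.3)² = 76.95²; (x − 59.1)² + (y + 20.2)² = 120.81².
Subtracting pairs of circle equations eliminates x²+y² and gives linear equations (the radical axes):
99.4 x − 183.2 y = -11851.47
234.0 x − 169.0 y = -17436.91
Solving the 2×2 system: x ≈ -45.7, y ≈ 39.9 km.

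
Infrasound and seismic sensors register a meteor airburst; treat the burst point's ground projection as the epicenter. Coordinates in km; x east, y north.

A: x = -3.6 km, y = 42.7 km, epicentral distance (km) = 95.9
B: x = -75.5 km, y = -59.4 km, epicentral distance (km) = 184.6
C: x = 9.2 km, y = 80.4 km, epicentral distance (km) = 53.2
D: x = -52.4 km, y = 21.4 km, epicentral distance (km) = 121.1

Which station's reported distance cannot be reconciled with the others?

A

Solve using three stations at a time. Using B, C, D (subtract circle equations pairwise → linear system) gives (x, y) ≈ (60.4, 65.6).
Distances from that point to each station vs reported:
  A: calculated 68.0 vs reported 95.9 → residual 27.9 km
  B: calculated 184.6 vs reported 184.6 → residual 0.0 km
  C: calculated 53.3 vs reported 53.2 → residual 0.1 km
  D: calculated 121.2 vs reported 121.1 → residual 0.1 km
B, C, D are mutually consistent (residuals ≈ 0); A is off by 27.9 km.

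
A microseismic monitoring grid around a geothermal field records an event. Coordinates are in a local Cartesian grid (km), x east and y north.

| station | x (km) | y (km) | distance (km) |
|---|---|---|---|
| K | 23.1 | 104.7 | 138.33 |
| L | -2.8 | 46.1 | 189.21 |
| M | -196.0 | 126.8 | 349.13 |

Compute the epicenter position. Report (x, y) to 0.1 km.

Circle about each station: (x − 23.1)² + (y − 104.7)² = 138.33²; (x + 2.8)² + (y − 46.1)² = 189.21²; (x + 196.0)² + (y − 126.8)² = 349.13².
Subtracting pairs of circle equations eliminates x²+y² and gives linear equations (the radical axes):
-51.8 x − 117.2 y = -26027.89
-438.2 x + 44.2 y = -59758.03
Solving the 2×2 system: x ≈ 152.0, y ≈ 154.9 km.

152.0 km east, 154.9 km north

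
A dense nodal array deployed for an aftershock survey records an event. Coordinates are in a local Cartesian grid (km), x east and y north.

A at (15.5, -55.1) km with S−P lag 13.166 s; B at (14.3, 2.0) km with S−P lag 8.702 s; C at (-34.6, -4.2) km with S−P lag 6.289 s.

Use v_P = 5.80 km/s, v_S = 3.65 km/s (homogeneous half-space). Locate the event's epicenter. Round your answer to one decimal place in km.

Distance from S−P lag: d = Δt · v_P v_S / (v_P − v_S) = Δt · (5.80·3.65)/(5.80−3.65) ≈ 9.8465·Δt.
So d_A = 129.64, d_B = 85.68, d_C = 61.92 km.
Circle about each station: (x − 15.5)² + (y + 55.1)² = 129.64²; (x − 14.3)² + (y − 2.0)² = 85.68²; (x + 34.6)² + (y + 4.2)² = 61.92².
Subtracting the A equation from the B and C equations removes the quadratic terms:
-2.4 x + 114.2 y = 6397.70
-100.2 x + 101.8 y = 10910.98
Solving the 2×2 system: x ≈ -53.1, y ≈ 54.9 km.

x ≈ -53.1 km, y ≈ 54.9 km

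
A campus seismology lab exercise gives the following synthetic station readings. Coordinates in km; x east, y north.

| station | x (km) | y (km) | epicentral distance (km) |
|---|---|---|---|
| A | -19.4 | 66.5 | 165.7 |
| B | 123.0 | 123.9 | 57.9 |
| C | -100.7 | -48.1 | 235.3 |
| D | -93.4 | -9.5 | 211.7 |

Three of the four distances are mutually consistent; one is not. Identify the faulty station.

A

Solve using three stations at a time. Using B, C, D (subtract circle equations pairwise → linear system) gives (x, y) ≈ (102.7, 70.1).
Distances from that point to each station vs reported:
  A: calculated 122.1 vs reported 165.7 → residual 43.6 km
  B: calculated 57.5 vs reported 57.9 → residual 0.4 km
  C: calculated 235.2 vs reported 235.3 → residual 0.1 km
  D: calculated 211.6 vs reported 211.7 → residual 0.1 km
B, C, D are mutually consistent (residuals ≈ 0); A is off by 43.6 km.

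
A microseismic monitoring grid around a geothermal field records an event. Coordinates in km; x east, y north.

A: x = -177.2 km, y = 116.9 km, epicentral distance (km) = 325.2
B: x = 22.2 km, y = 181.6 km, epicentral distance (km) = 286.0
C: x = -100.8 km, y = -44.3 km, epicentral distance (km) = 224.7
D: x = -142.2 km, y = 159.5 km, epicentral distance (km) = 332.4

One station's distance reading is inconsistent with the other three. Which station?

Solve using three stations at a time. Using A, B, D (subtract circle equations pairwise → linear system) gives (x, y) ≈ (63.8, -101.0).
Distances from that point to each station vs reported:
  A: calculated 324.9 vs reported 325.2 → residual 0.3 km
  B: calculated 285.6 vs reported 286.0 → residual 0.4 km
  C: calculated 174.1 vs reported 224.7 → residual 50.6 km
  D: calculated 332.1 vs reported 332.4 → residual 0.3 km
A, B, D are mutually consistent (residuals ≈ 0); C is off by 50.6 km.

C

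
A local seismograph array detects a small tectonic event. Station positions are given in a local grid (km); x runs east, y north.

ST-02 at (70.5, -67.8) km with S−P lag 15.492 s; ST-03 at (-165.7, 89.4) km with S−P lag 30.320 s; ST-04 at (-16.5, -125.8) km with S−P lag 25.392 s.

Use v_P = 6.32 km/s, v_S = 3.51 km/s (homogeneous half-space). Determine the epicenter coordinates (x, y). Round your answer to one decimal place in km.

Distance from S−P lag: d = Δt · v_P v_S / (v_P − v_S) = Δt · (6.32·3.51)/(6.32−3.51) ≈ 7.8944·Δt.
So d_ST-02 = 122.30, d_ST-03 = 239.36, d_ST-04 = 200.45 km.
Circle about each station: (x − 70.5)² + (y + 67.8)² = 122.30²; (x + 165.7)² + (y − 89.4)² = 239.36²; (x + 16.5)² + (y + 125.8)² = 200.45².
Subtracting the ST-02 equation from the ST-03 and ST-04 equations removes the quadratic terms:
-472.4 x + 314.4 y = -16454.16
-174.0 x − 116.0 y = -18692.11
Solving the 2×2 system: x ≈ 71.1, y ≈ 54.5 km.
Check against ST-02 (with the unrounded x, y): √((x − 70.5)²+(y + 67.8)²) = 122.29 ≈ 122.30 km. ✓

71.1 km east, 54.5 km north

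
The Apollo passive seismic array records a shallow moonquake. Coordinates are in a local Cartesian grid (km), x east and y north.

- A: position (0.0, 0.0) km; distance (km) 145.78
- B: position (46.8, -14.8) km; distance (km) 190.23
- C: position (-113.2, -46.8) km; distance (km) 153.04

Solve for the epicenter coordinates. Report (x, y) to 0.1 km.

(-100.4, 105.7)

Circle about each station: x² + y² = 145.78²; (x − 46.8)² + (y + 14.8)² = 190.23²; (x + 113.2)² + (y + 46.8)² = 153.04².
Subtracting pairs of circle equations eliminates x²+y² and gives linear equations (the radical axes):
93.6 x − 29.6 y = -12526.36
-226.4 x − 93.6 y = 12835.05
Solving the 2×2 system: x ≈ -100.4, y ≈ 105.7 km.
Check against A (with the unrounded x, y): √(x²+y²) = 145.79 ≈ 145.78 km. ✓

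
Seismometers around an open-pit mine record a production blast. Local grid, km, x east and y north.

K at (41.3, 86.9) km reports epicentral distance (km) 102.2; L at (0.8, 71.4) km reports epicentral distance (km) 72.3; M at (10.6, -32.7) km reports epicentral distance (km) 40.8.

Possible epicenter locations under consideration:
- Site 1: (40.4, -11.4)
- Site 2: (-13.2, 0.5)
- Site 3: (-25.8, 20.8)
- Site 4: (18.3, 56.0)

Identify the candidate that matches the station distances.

For each candidate, compare |candidate − station| to the reported distance:
Site 1: residuals K 3.9, L 19.5, M 4.2 → max 19.5 km
Site 2: residuals K 0.0, L 0.0, M 0.0 → max 0.0 km
Site 3: residuals K 8.0, L 15.1, M 23.9 → max 23.9 km
Site 4: residuals K 63.7, L 49.0, M 48.2 → max 63.7 km
Only Site 2 has all residuals ≈ 0.

Site 2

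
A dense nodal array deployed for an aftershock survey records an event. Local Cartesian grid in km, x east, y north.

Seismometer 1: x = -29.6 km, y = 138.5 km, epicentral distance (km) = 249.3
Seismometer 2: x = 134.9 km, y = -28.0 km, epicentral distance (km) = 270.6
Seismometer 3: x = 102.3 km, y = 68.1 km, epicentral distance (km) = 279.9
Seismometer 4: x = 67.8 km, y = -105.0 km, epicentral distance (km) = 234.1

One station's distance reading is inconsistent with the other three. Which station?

Seismometer 4

Solve using three stations at a time. Using Seismometer 1, Seismometer 2, Seismometer 3 (subtract circle equations pairwise → linear system) gives (x, y) ≈ (-128.4, -90.4).
Distances from that point to each station vs reported:
  Seismometer 1: calculated 249.3 vs reported 249.3 → residual 0.0 km
  Seismometer 2: calculated 270.6 vs reported 270.6 → residual 0.0 km
  Seismometer 3: calculated 279.9 vs reported 279.9 → residual 0.0 km
  Seismometer 4: calculated 196.8 vs reported 234.1 → residual 37.3 km
Seismometer 1, Seismometer 2, Seismometer 3 are mutually consistent (residuals ≈ 0); Seismometer 4 is off by 37.3 km.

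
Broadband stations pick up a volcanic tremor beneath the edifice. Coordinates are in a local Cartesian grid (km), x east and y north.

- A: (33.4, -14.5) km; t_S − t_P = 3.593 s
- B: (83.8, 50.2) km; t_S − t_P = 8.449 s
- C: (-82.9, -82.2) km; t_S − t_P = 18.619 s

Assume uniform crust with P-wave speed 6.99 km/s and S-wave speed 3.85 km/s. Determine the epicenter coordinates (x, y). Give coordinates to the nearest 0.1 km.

(63.8, -19.4)

Distance from S−P lag: d = Δt · v_P v_S / (v_P − v_S) = Δt · (6.99·3.85)/(6.99−3.85) ≈ 8.5705·Δt.
So d_A = 30.79, d_B = 72.41, d_C = 159.57 km.
Circle about each station: (x − 33.4)² + (y + 14.5)² = 30.79²; (x − 83.8)² + (y − 50.2)² = 72.41²; (x + 82.9)² + (y + 82.2)² = 159.57².
Subtracting the A equation from the B and C equations removes the quadratic terms:
100.8 x + 129.4 y = 3921.49
-232.6 x − 135.4 y = -12211.12
Solving the 2×2 system: x ≈ 63.8, y ≈ -19.4 km.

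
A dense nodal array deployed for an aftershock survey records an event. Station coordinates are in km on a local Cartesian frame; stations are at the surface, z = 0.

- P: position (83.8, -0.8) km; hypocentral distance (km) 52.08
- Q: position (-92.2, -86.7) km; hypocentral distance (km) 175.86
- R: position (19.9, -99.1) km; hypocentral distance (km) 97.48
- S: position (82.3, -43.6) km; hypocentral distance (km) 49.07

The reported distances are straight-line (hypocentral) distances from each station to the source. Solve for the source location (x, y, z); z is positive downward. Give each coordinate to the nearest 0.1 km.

Each station gives a sphere (x−x_i)² + (y−y_i)² + z² = d_i² (stations at z=0).
Subtracting the P sphere from Q and R: z² cancels, leaving linear equations in x and y:
-352.0 x − 171.8 y = -19219.76
-127.8 x − 196.6 y = -3596.28
Solving: x ≈ 66.898, y ≈ -25.195 km (keep extra digits for the depth step; rounded: 66.9, -25.2).
Then from the P sphere: z² = 52.08² − (x − 83.8)² − (y + 0.8)² with x = 66.898, y = -25.195, so z ≈ 42.796 ≈ 42.8 km.
Check against S (with the unrounded solution): distance 49.07 ≈ 49.07 km. ✓

(66.9, -25.2, 42.8)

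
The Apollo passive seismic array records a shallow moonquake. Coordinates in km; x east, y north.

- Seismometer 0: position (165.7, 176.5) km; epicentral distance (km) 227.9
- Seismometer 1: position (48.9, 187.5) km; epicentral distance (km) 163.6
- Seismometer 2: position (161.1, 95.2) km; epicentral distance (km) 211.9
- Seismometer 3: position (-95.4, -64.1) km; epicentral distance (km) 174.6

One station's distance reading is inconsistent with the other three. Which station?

Seismometer 1

Solve using three stations at a time. Using Seismometer 0, Seismometer 2, Seismometer 3 (subtract circle equations pairwise → linear system) gives (x, y) ≈ (-50.6, 104.7).
Distances from that point to each station vs reported:
  Seismometer 0: calculated 227.9 vs reported 227.9 → residual 0.0 km
  Seismometer 1: calculated 129.5 vs reported 163.6 → residual 34.1 km
  Seismometer 2: calculated 211.9 vs reported 211.9 → residual 0.0 km
  Seismometer 3: calculated 174.6 vs reported 174.6 → residual 0.0 km
Seismometer 0, Seismometer 2, Seismometer 3 are mutually consistent (residuals ≈ 0); Seismometer 1 is off by 34.1 km.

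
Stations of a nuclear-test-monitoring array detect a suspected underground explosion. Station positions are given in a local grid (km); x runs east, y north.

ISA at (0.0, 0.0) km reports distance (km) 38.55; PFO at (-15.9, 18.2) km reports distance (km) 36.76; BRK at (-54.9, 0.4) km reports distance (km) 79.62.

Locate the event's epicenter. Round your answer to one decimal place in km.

(17.0, 34.6)

Circle about each station: x² + y² = 38.55²; (x + 15.9)² + (y − 18.2)² = 36.76²; (x + 54.9)² + (y − 0.4)² = 79.62².
Subtracting the ISA equation from the PFO and BRK equations removes the quadratic terms:
-31.8 x + 36.4 y = 718.85
-109.8 x + 0.8 y = -1839.07
Solving the 2×2 system: x ≈ 17.0, y ≈ 34.6 km.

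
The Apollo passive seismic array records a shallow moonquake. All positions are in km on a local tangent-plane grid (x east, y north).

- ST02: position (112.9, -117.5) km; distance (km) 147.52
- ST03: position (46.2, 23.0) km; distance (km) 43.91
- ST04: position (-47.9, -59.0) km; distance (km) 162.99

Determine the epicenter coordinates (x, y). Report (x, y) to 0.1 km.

Circle about each station: (x − 112.9)² + (y + 117.5)² = 147.52²; (x − 46.2)² + (y − 23.0)² = 43.91²; (x + 47.9)² + (y + 59.0)² = 162.99².
Subtracting the ST02 equation from the ST03 and ST04 equations removes the quadratic terms:
-133.4 x + 281.0 y = -4055.16
-321.6 x + 117.0 y = -25580.84
Solving the 2×2 system: x ≈ 89.8, y ≈ 28.2 km.

x ≈ 89.8 km, y ≈ 28.2 km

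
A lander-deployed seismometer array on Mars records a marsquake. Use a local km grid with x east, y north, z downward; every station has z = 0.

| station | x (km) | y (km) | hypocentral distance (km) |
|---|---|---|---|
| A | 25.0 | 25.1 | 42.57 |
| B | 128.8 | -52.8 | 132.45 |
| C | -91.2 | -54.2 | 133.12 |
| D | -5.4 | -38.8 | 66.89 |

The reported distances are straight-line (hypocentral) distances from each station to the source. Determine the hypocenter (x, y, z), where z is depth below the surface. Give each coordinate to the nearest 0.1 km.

Each station gives a sphere (x−x_i)² + (y−y_i)² + z² = d_i² (stations at z=0).
Subtracting the A sphere from B and C: z² cancels, leaving linear equations in x and y:
207.6 x − 155.8 y = 2391.47
-232.4 x − 158.6 y = -5908.66
Solving: x ≈ 18.802, y ≈ 9.704 km (keep extra digits for the depth step; rounded: 18.8, 9.7).
Then from the A sphere: z² = 42.57² − (x − 25.0)² − (y − 25.1)² with x = 18.802, y = 9.704, so z ≈ 39.201 ≈ 39.2 km.
Check against D (with the unrounded solution): distance 66.90 ≈ 66.89 km. ✓

x ≈ 18.8 km, y ≈ 9.7 km, depth ≈ 39.2 km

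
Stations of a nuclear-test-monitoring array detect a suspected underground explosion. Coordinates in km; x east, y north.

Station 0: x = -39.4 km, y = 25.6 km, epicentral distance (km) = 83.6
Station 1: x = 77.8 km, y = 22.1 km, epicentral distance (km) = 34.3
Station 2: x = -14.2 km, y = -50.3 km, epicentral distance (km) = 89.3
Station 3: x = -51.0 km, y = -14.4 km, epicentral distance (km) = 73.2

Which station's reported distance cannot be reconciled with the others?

Solve using three stations at a time. Using Station 0, Station 1, Station 2 (subtract circle equations pairwise → linear system) gives (x, y) ≈ (43.8, 17.6).
Distances from that point to each station vs reported:
  Station 0: calculated 83.6 vs reported 83.6 → residual 0.0 km
  Station 1: calculated 34.3 vs reported 34.3 → residual 0.0 km
  Station 2: calculated 89.3 vs reported 89.3 → residual 0.0 km
  Station 3: calculated 100.1 vs reported 73.2 → residual 26.9 km
Station 0, Station 1, Station 2 are mutually consistent (residuals ≈ 0); Station 3 is off by 26.9 km.

Station 3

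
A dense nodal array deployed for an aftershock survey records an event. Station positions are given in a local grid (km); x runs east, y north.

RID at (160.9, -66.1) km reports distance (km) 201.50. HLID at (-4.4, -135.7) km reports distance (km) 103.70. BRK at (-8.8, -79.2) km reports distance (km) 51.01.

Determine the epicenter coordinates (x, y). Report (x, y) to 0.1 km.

Circle about each station: (x − 160.9)² + (y + 66.1)² = 201.50²; (x + 4.4)² + (y + 135.7)² = 103.70²; (x + 8.8)² + (y + 79.2)² = 51.01².
Subtracting the RID equation from the HLID and BRK equations removes the quadratic terms:
-330.6 x − 139.2 y = 18024.39
-339.4 x − 26.2 y = 14092.29
Solving the 2×2 system: x ≈ -38.6, y ≈ -37.8 km.
Check against RID (with the unrounded x, y): √((x − 160.9)²+(y + 66.1)²) = 201.50 ≈ 201.50 km. ✓

(-38.6, -37.8)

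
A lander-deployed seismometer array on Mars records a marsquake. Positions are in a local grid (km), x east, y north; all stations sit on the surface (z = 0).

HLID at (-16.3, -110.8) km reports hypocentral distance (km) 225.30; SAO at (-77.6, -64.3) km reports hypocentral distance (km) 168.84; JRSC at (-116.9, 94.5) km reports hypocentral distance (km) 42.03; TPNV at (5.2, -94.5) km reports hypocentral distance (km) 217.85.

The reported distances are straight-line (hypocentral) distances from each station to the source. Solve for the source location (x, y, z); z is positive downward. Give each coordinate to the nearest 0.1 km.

x ≈ -84.3 km, y ≈ 102.5 km, depth ≈ 25.3 km

Each station gives a sphere (x−x_i)² + (y−y_i)² + z² = d_i² (stations at z=0).
Subtracting the HLID sphere from SAO and JRSC: z² cancels, leaving linear equations in x and y:
-122.6 x + 93.0 y = 19867.06
-201.2 x + 410.6 y = 59047.10
Solving: x ≈ -84.294, y ≈ 102.502 km (keep extra digits for the depth step; rounded: -84.3, 102.5).
Then from the HLID sphere: z² = 225.30² − (x + 16.3)² − (y + 110.8)² with x = -84.294, y = 102.502, so z ≈ 25.282 ≈ 25.3 km.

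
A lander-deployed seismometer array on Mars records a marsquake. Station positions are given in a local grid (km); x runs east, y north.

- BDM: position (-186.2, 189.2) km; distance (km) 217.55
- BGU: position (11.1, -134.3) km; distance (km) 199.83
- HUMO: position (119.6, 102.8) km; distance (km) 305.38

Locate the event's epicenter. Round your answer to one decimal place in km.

Circle about each station: (x + 186.2)² + (y − 189.2)² = 217.55²; (x − 11.1)² + (y + 134.3)² = 199.83²; (x − 119.6)² + (y − 102.8)² = 305.38².
Subtracting pairs of circle equations eliminates x²+y² and gives linear equations (the radical axes):
394.6 x − 647.0 y = -44911.41
611.6 x − 172.8 y = -91524.02
Solving the 2×2 system: x ≈ -157.1, y ≈ -26.4 km.

-157.1 km east, -26.4 km north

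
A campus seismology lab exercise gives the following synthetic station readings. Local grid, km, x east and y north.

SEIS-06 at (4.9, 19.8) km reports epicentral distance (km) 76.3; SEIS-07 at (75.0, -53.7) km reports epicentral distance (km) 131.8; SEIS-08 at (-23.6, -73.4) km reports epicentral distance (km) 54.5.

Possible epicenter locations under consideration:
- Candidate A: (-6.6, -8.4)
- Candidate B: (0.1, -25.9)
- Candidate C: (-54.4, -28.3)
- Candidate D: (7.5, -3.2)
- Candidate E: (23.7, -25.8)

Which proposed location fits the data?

Candidate C

For each candidate, compare |candidate − station| to the reported distance:
Candidate A: residuals SEIS-06 45.8, SEIS-07 38.5, SEIS-08 12.7 → max 45.8 km
Candidate B: residuals SEIS-06 30.3, SEIS-07 51.9, SEIS-08 1.4 → max 51.9 km
Candidate C: residuals SEIS-06 0.1, SEIS-07 0.1, SEIS-08 0.1 → max 0.1 km
Candidate D: residuals SEIS-06 53.2, SEIS-07 47.5, SEIS-08 22.3 → max 53.2 km
Candidate E: residuals SEIS-06 27.0, SEIS-07 73.4, SEIS-08 12.6 → max 73.4 km
Only Candidate C has all residuals ≈ 0.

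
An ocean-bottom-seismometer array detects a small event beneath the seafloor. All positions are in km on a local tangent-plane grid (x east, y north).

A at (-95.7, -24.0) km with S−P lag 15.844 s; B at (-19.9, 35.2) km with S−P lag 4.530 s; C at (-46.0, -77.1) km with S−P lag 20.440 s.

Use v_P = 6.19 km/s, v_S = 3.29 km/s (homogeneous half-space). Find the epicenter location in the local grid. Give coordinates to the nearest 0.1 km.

x ≈ -29.6 km, y ≈ 65.5 km

Distance from S−P lag: d = Δt · v_P v_S / (v_P − v_S) = Δt · (6.19·3.29)/(6.19−3.29) ≈ 7.0224·Δt.
So d_A = 111.26, d_B = 31.81, d_C = 143.54 km.
Circle about each station: (x + 95.7)² + (y + 24.0)² = 111.26²; (x + 19.9)² + (y − 35.2)² = 31.81²; (x + 46.0)² + (y + 77.1)² = 143.54².
Subtracting the A equation from the B and C equations removes the quadratic terms:
151.6 x + 118.4 y = 3267.47
99.4 x − 106.2 y = -9899.02
Solving the 2×2 system: x ≈ -29.6, y ≈ 65.5 km.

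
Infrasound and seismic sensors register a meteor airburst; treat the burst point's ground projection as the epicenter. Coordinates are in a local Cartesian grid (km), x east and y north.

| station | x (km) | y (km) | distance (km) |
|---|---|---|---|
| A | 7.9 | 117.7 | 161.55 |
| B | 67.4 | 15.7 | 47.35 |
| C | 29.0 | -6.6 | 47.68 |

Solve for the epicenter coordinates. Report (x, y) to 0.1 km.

Circle about each station: (x − 7.9)² + (y − 117.7)² = 161.55²; (x − 67.4)² + (y − 15.7)² = 47.35²; (x − 29.0)² + (y + 6.6)² = 47.68².
Subtracting pairs of circle equations eliminates x²+y² and gives linear equations (the radical axes):
119.0 x − 204.0 y = 14729.93
42.2 x − 248.6 y = 10793.88
Solving the 2×2 system: x ≈ 69.6, y ≈ -31.6 km.
Check against A (with the unrounded x, y): √((x − 7.9)²+(y − 117.7)²) = 161.55 ≈ 161.55 km. ✓

x ≈ 69.6 km, y ≈ -31.6 km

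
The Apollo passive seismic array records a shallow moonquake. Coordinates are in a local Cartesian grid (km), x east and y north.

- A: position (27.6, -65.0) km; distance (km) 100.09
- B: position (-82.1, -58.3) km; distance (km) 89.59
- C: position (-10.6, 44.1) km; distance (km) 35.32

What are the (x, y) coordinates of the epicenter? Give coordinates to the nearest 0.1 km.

(-31.6, 15.7)

Circle about each station: (x − 27.6)² + (y + 65.0)² = 100.09²; (x + 82.1)² + (y + 58.3)² = 89.59²; (x + 10.6)² + (y − 44.1)² = 35.32².
Subtracting the A equation from the B and C equations removes the quadratic terms:
-219.4 x + 13.4 y = 7144.18
-76.4 x + 218.2 y = 5840.92
Solving the 2×2 system: x ≈ -31.6, y ≈ 15.7 km.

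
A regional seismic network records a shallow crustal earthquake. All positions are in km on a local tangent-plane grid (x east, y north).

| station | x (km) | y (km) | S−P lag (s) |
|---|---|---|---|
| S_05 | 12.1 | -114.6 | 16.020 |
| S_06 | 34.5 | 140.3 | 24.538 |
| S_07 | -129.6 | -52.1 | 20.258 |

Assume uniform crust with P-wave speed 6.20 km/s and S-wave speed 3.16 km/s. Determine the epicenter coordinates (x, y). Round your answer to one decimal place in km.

(-5.1, -12.8)

Distance from S−P lag: d = Δt · v_P v_S / (v_P − v_S) = Δt · (6.20·3.16)/(6.20−3.16) ≈ 6.4447·Δt.
So d_S_05 = 103.24, d_S_06 = 158.14, d_S_07 = 130.56 km.
Circle about each station: (x − 12.1)² + (y + 114.6)² = 103.24²; (x − 34.5)² + (y − 140.3)² = 158.14²; (x + 129.6)² + (y + 52.1)² = 130.56².
Subtracting pairs of circle equations eliminates x²+y² and gives linear equations (the radical axes):
44.8 x + 509.8 y = -6754.99
-283.4 x + 125.0 y = -156.42
Solving the 2×2 system: x ≈ -5.1, y ≈ -12.8 km.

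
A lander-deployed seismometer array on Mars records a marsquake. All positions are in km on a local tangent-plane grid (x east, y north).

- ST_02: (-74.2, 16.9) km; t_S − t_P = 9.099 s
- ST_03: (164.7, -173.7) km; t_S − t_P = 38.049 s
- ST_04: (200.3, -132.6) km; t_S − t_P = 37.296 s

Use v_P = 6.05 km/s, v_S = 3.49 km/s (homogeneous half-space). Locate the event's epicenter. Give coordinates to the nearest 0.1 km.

Distance from S−P lag: d = Δt · v_P v_S / (v_P − v_S) = Δt · (6.05·3.49)/(6.05−3.49) ≈ 8.2479·Δt.
So d_ST_02 = 75.05, d_ST_03 = 313.82, d_ST_04 = 307.61 km.
Circle about each station: (x + 74.2)² + (y − 16.9)² = 75.05²; (x − 164.7)² + (y + 173.7)² = 313.82²; (x − 200.3)² + (y + 132.6)² = 307.61².
Subtracting the ST_02 equation from the ST_03 and ST_04 equations removes the quadratic terms:
477.8 x − 381.2 y = -41343.96
549.0 x − 299.0 y = -37079.81
Solving the 2×2 system: x ≈ -26.7, y ≈ 75.0 km.

-26.7 km east, 75.0 km north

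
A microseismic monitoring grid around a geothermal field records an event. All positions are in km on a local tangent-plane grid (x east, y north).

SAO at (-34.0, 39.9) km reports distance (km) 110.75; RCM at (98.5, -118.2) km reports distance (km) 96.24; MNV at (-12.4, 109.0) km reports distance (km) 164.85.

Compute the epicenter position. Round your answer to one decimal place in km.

30.4 km east, -50.2 km north

Circle about each station: (x + 34.0)² + (y − 39.9)² = 110.75²; (x − 98.5)² + (y + 118.2)² = 96.24²; (x + 12.4)² + (y − 109.0)² = 164.85².
Subtracting pairs of circle equations eliminates x²+y² and gives linear equations (the radical axes):
265.0 x − 316.2 y = 23928.90
43.2 x + 138.2 y = -5623.21
Solving the 2×2 system: x ≈ 30.4, y ≈ -50.2 km.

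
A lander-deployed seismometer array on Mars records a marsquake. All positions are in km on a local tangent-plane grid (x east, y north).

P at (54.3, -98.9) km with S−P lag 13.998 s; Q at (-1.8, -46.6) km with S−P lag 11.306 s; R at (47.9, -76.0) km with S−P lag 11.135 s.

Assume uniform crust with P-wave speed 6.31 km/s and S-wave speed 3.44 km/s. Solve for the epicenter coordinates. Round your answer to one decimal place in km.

Distance from S−P lag: d = Δt · v_P v_S / (v_P − v_S) = Δt · (6.31·3.44)/(6.31−3.44) ≈ 7.5632·Δt.
So d_P = 105.87, d_Q = 85.51, d_R = 84.22 km.
Circle about each station: (x − 54.3)² + (y + 98.9)² = 105.87²; (x + 1.8)² + (y + 46.6)² = 85.51²; (x − 47.9)² + (y + 76.0)² = 84.22².
Subtracting pairs of circle equations eliminates x²+y² and gives linear equations (the radical axes):
-112.2 x + 104.6 y = -6658.40
-12.8 x + 45.8 y = -543.84
Solving the 2×2 system: x ≈ 65.3, y ≈ 6.4 km.
Check against P (with the unrounded x, y): √((x − 54.3)²+(y + 98.9)²) = 105.84 ≈ 105.87 km. ✓

x ≈ 65.3 km, y ≈ 6.4 km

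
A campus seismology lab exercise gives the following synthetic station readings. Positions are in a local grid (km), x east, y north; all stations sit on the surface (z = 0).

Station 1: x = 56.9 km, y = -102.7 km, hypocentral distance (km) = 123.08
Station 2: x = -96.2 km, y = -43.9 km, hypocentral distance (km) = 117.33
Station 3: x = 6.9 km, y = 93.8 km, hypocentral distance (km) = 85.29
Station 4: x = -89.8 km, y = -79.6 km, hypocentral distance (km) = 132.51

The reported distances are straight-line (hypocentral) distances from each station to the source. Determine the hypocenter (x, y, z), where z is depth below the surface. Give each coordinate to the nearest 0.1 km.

Each station gives a sphere (x−x_i)² + (y−y_i)² + z² = d_i² (stations at z=0).
Subtracting the Station 1 sphere from Station 2 and Station 3: z² cancels, leaving linear equations in x and y:
-306.2 x + 117.6 y = -1220.89
-100.0 x + 393.0 y = 2935.45
Solving: x ≈ 7.599, y ≈ 9.403 km (keep extra digits for the depth step; rounded: 7.6, 9.4).
Then from the Station 1 sphere: z² = 123.08² − (x − 56.9)² − (y + 102.7)² with x = 7.599, y = 9.403, so z ≈ 12.289 ≈ 12.3 km.
Check against Station 4 (with the unrounded solution): distance 132.51 ≈ 132.51 km. ✓

(7.6, 9.4, 12.3)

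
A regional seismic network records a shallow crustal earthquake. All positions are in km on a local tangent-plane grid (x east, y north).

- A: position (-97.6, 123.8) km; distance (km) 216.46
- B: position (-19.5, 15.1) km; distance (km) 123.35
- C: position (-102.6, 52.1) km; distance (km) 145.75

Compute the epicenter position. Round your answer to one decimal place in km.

Circle about each station: (x + 97.6)² + (y − 123.8)² = 216.46²; (x + 19.5)² + (y − 15.1)² = 123.35²; (x + 102.6)² + (y − 52.1)² = 145.75².
Subtracting the A equation from the B and C equations removes the quadratic terms:
156.2 x − 217.4 y = 7395.77
-10.0 x − 143.4 y = 14000.84
Solving the 2×2 system: x ≈ -80.7, y ≈ -92.0 km.
Check against A (with the unrounded x, y): √((x + 97.6)²+(y − 123.8)²) = 216.47 ≈ 216.46 km. ✓

-80.7 km east, -92.0 km north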